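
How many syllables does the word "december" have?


Word: "december"
Syllable breakdown: de · cem · ber
Counting: 3 parts
= 3 syllables


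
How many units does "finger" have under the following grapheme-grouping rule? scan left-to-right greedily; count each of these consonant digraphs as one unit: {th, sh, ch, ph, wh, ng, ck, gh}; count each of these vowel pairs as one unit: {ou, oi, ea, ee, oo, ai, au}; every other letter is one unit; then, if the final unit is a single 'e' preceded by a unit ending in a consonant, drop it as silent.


Word: "finger" (6 letters)
Left-to-right scan:
  1. 'f' (letter)
  2. 'i' (letter)
  3. 'ng' (digraph)
  4. 'e' (letter)
  5. 'r' (letter)
Units from scan: 5
Sound units = 5 units


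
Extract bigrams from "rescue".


Word: "rescue" (length 6)
Number of bigrams = 6 - 2 + 1 = 5
  Position 0: "re"
  Position 1: "es"
  Position 2: "sc"
  Position 3: "cu"
  Position 4: "ue"
Bigrams = "re", "es", "sc", "cu", "ue"


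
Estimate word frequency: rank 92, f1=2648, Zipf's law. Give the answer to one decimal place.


Zipf's law: f(r) = f(1) / r
f(1) = 2648
f(92) = 2648 / 92
= 28.8 occurrences


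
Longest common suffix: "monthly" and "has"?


Word 1: "monthly"
Word 2: "has"
Comparing from end:
  Pos -1: 'y' != 's' (stop)
LCS = "" (length 0)


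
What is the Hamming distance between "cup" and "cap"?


Comparing character by character (same length = 3):
  Pos 0: 'c' vs 'c' =
  Pos 1: 'u' vs 'a' !=
  Pos 2: 'p' vs 'p' =
Hamming distance = 1


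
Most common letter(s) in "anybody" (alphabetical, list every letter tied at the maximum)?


Word: "anybody"
Letter counts:
  'a': 1
  'b': 1
  'd': 1
  'n': 1
  'o': 1
  'y': 2
Maximum count = 2
Most frequent = 'y' (2 times each)


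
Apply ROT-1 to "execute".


Word: "execute"
Shift: 1
Each letter → (letter + shift) mod 26:
  'e' (4) + 1 = 5 → 'f'
  'x' (23) + 1 = 24 → 'y'
  'e' (4) + 1 = 5 → 'f'
  'c' (2) + 1 = 3 → 'd'
  'u' (20) + 1 = 21 → 'v'
  't' (19) + 1 = 20 → 'u'
  'e' (4) + 1 = 5 → 'f'
Result = "fyfdvuf"


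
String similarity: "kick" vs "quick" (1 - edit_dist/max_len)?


Word 1: "kick" (length 4)
Word 2: "quick" (length 5)
One optimal edit sequence:
  1. insert 'q'  (+1)
  2. substitute 'k' -> 'u'  (+1)
  3. keep 'i'
  4. keep 'c'
  5. keep 'k'
Edit distance = 2
Max length = max(4, 5) = 5
Similarity = 1 - 2/5
= 0.6000


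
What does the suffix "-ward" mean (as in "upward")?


Suffix: -ward
Example: upward (up + -ward)
Meaning = in the direction of


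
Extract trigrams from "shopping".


Word: "shopping" (length 8)
Number of trigrams = 8 - 3 + 1 = 6
  Position 0: "sho"
  Position 1: "hop"
  Position 2: "opp"
  Position 3: "ppi"
  Position 4: "pin"
  Position 5: "ing"
Trigrams = "sho", "hop", "opp", "ppi", "pin", "ing"


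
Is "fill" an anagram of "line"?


Word 1: "line" → sorted: eiln
Word 2: "fill" → sorted: fill
Same letters? eiln != fill
Anagram = No


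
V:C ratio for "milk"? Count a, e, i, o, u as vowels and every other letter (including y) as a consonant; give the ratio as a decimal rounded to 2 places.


Word: "milk"
Vowels (a,e,i,o,u): 1
Consonants: 3
Ratio = 1/3
= 0.33


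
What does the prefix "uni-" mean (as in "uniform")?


Prefix: uni-
As in: uniform -> uni- + form
Meaning = one


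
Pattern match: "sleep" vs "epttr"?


Pattern of "sleep": [0, 1, 2, 2, 3]
Pattern of "epttr": [0, 1, 2, 2, 3]
Patterns match
Same pattern = Yes


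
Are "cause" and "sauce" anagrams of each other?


Word 1: "cause" → sorted: acesu
Word 2: "sauce" → sorted: acesu
Same letters? acesu == acesu
Anagram = Yes


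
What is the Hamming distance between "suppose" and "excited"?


Comparing character by character (same length = 7):
  Pos 0: 's' vs 'e' !=
  Pos 1: 'u' vs 'x' !=
  Pos 2: 'p' vs 'c' !=
  Pos 3: 'p' vs 'i' !=
  Pos 4: 'o' vs 't' !=
  Pos 5: 's' vs 'e' !=
  Pos 6: 'e' vs 'd' !=
Hamming distance = 7


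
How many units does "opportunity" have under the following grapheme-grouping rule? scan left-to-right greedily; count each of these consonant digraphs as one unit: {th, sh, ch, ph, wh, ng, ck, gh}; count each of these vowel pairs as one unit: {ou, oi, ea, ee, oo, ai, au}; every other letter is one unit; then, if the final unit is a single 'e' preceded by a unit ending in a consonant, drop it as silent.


Word: "opportunity" (11 letters)
Left-to-right scan:
  [1] 'o' (letter)
  [2] 'p' (letter)
  [3] 'p' (letter)
  [4] 'o' (letter)
  [5] 'r' (letter)
  [6] 't' (letter)
  [7] 'u' (letter)
  [8] 'n' (letter)
  [9] 'i' (letter)
  [10] 't' (letter)
  [11] 'y' (letter)
Units from scan: 11
Sound units = 11 units


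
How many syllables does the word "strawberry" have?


Word: "strawberry"
Syllable breakdown: straw · ber · ry
Counting: 3 parts
= 3 syllables


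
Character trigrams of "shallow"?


Word: "shallow" (length 7)
Number of trigrams = 7 - 3 + 1 = 5
  Position 0: "sha"
  Position 1: "hal"
  Position 2: "all"
  Position 3: "llo"
  Position 4: "low"
Trigrams = "sha", "hal", "all", "llo", "low"


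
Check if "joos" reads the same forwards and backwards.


Word: "joos"
Reversed: "sooj"
Forward == Backward? joos != sooj
Palindrome = No


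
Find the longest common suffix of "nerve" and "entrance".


Word 1: "nerve"
Word 2: "entrance"
Comparing from end:
  Pos -1: 'e' == 'e'
  Pos -2: 'v' != 'c' (stop)
LCS = "e" (length 1)


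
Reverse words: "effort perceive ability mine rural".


Original: "effort perceive ability mine rural"
Words (1..n): effort | perceive | ability | mine | rural
Reversed (n..1): rural | mine | ability | perceive | effort
Result = "rural mine ability perceive effort"


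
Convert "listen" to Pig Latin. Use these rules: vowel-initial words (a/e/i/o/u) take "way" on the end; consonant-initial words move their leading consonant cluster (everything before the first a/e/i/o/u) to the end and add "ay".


Word: "listen"
Starts with consonant(s) → move to end, add 'ay'
Consonant cluster: "l"
Pig Latin = "istenlay"


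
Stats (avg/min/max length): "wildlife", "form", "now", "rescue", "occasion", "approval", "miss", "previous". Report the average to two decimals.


Lengths: "wildlife"=8, "form"=4, "now"=3, "rescue"=6, "occasion"=8, "approval"=8, "miss"=4, "previous"=8
Sum = 49, Count = 8
Average = 49/8 = 6.13
= avg=6.13, min=3, max=8


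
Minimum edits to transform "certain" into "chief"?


Word 1: "certain" (length 7)
Word 2: "chief" (length 5)
One optimal edit sequence (insert/delete/substitute each cost 1):
  1. keep 'c'
  2. delete 'e'  (+1)
  3. delete 'r'  (+1)
  4. substitute 't' -> 'h'  (+1)
  5. substitute 'a' -> 'i'  (+1)
  6. substitute 'i' -> 'e'  (+1)
  7. substitute 'n' -> 'f'  (+1)
Total edit operations: 6
Edit distance = 6


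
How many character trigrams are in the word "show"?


Word: "show" (length 4)
Number of 3-grams = length - 3 + 1 = 4 - 3 + 1
= 2


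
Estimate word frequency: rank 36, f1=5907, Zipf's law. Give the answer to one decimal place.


Zipf's law: f(r) = f(1) / r
f(1) = 5907
f(36) = 5907 / 36
= 164.1 occurrences


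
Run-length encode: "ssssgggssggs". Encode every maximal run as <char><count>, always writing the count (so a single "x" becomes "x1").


String: "ssssgggssggs"
Scanning for consecutive runs:
  's' x 4
  'g' x 3
  's' x 2
  'g' x 2
  's' x 1
RLE = "s4g3s2g2s1"


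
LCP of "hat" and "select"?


Word 1: "hat"
Word 2: "select"
Comparing from start:
  Pos 0: 'h' != 's' (stop)
LCP = "" (length 0)


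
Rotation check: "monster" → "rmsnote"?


Word: "monster", Candidate: "rmsnote"
Method: check if candidate is substring of word+word
"monstermonster" contains "rmsnote"? No
Is rotation = No


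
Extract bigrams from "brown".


Word: "brown" (length 5)
Number of bigrams = 5 - 2 + 1 = 4
  Position 0: "br"
  Position 1: "ro"
  Position 2: "ow"
  Position 3: "wn"
Bigrams = "br", "ro", "ow", "wn"


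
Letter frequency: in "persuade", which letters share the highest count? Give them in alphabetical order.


Word: "persuade"
Letter counts:
  'a': 1
  'd': 1
  'e': 2
  'p': 1
  'r': 1
  's': 1
  'u': 1
Maximum count = 2
Most frequent = 'e' (2 times each)


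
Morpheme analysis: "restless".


Word: "restless"
Morphemes: rest + -less
Each morpheme carries meaning
= 2 morphemes


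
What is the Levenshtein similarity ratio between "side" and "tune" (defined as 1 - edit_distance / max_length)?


Word 1: "side" (length 4)
Word 2: "tune" (length 4)
One optimal edit sequence:
  1. substitute 's' -> 't'  (+1)
  2. substitute 'i' -> 'u'  (+1)
  3. substitute 'd' -> 'n'  (+1)
  4. keep 'e'
Edit distance = 3
Max length = max(4, 4) = 4
Similarity = 1 - 3/4
= 0.2500


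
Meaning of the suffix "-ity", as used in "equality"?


Suffix: -ity
As in: equality -> equal + -ity
Meaning = quality of


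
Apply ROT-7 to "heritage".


Word: "heritage"
Shift: 7
Each letter → (letter + shift) mod 26:
  'h' (7) + 7 = 14 → 'o'
  'e' (4) + 7 = 11 → 'l'
  'r' (17) + 7 = 24 → 'y'
  'i' (8) + 7 = 15 → 'p'
  't' (19) + 7 = 0 → 'a'
  'a' (0) + 7 = 7 → 'h'
  'g' (6) + 7 = 13 → 'n'
  'e' (4) + 7 = 11 → 'l'
Result = "olypahnl"


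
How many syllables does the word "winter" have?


Word: "winter"
Syllable breakdown: win | ter
Counting: 2 parts
= 2 syllables


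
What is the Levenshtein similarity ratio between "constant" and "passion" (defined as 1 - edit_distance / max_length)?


Word 1: "constant" (length 8)
Word 2: "passion" (length 7)
One optimal edit sequence:
  1. substitute 'c' -> 'p'  (+1)
  2. substitute 'o' -> 'a'  (+1)
  3. substitute 'n' -> 's'  (+1)
  4. keep 's'
  5. substitute 't' -> 'i'  (+1)
  6. substitute 'a' -> 'o'  (+1)
  7. keep 'n'
  8. delete 't'  (+1)
Edit distance = 6
Max length = max(8, 7) = 8
Similarity = 1 - 6/8
= 0.2500


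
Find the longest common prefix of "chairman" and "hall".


Word 1: "chairman"
Word 2: "hall"
Comparing from start:
  Pos 0: 'c' != 'h' (stop)
LCP = "" (length 0)


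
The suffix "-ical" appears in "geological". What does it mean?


Suffix: -ical
Example: geological = geology + -ical, with a spelling change
Meaning = relating to


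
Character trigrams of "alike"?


Word: "alike" (length 5)
Number of trigrams = 5 - 3 + 1 = 3
  Position 0: "ali"
  Position 1: "lik"
  Position 2: "ike"
Trigrams = "ali", "lik", "ike"


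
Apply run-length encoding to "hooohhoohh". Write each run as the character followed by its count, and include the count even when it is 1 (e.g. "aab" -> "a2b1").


String: "hooohhoohh"
Scanning for consecutive runs:
  'h' x 1
  'o' x 3
  'h' x 2
  'o' x 2
  'h' x 2
RLE = "h1o3h2o2h2"


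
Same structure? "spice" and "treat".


Pattern of "spice": [0, 1, 2, 3, 4]
Pattern of "treat": [0, 1, 2, 3, 0]
Patterns do not match
Same pattern = No


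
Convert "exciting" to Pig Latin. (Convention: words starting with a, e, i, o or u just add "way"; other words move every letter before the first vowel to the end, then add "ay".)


Word: "exciting"
Starts with vowel → add 'way'
Pig Latin = "excitingway"


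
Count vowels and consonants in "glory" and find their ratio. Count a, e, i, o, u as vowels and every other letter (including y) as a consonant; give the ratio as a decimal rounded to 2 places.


Word: "glory"
Vowels (a,e,i,o,u): 1
Consonants: 4
Ratio = 1/4
= 0.25


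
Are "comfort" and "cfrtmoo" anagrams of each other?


Word 1: "comfort" → sorted: cfmoort
Word 2: "cfrtmoo" → sorted: cfmoort
Same letters? cfmoort == cfmoort
Anagram = Yes


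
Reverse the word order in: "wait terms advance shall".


Original: "wait terms advance shall"
Words (1..n): wait | terms | advance | shall
Reversed (n..1): shall | advance | terms | wait
Result = "shall advance terms wait"


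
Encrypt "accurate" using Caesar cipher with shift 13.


Word: "accurate"
Shift: 13
Each letter → (letter + shift) mod 26:
  'a' (0) + 13 = 13 → 'n'
  'c' (2) + 13 = 15 → 'p'
  'c' (2) + 13 = 15 → 'p'
  'u' (20) + 13 = 7 → 'h'
  'r' (17) + 13 = 4 → 'e'
  'a' (0) + 13 = 13 → 'n'
  't' (19) + 13 = 6 → 'g'
  'e' (4) + 13 = 17 → 'r'
Result = "npphengr"


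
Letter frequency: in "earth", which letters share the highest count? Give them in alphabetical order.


Word: "earth"
Letter counts:
  'a': 1
  'e': 1
  'h': 1
  'r': 1
  't': 1
Maximum count = 1
Most frequent = 'a', 'e', 'h', 'r', 't' (1 time each)


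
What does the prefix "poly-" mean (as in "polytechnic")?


Prefix: poly-
Example: polytechnic (poly- + technic)
Meaning = many


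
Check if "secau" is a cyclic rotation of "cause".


Word: "cause", Candidate: "secau"
Method: check if candidate is substring of word+word
"causecause" contains "secau"? Yes
Is rotation = Yes


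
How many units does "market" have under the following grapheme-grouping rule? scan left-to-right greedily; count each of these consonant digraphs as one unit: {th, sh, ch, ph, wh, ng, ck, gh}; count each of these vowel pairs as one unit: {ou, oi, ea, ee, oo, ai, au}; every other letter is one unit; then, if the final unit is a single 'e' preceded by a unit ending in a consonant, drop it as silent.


Word: "market" (6 letters)
Left-to-right scan:
  [1] 'm' (letter)
  [2] 'a' (letter)
  [3] 'r' (letter)
  [4] 'k' (letter)
  [5] 'e' (letter)
  [6] 't' (letter)
Units from scan: 6
Sound units = 6 units


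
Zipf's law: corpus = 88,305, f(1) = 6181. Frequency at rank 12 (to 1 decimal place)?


Zipf's law: f(r) = f(1) / r
f(1) = 6181
f(12) = 6181 / 12
= 515.1 occurrences


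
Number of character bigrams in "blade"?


Word: "blade" (length 5)
Number of 2-grams = length - 2 + 1 = 5 - 2 + 1
= 4


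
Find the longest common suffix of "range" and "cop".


Word 1: "range"
Word 2: "cop"
Comparing from end:
  Pos -1: 'e' != 'p' (stop)
LCS = "" (length 0)


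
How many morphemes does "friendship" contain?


Word: "friendship"
Morphemes: friend / -ship
Each morpheme carries meaning
= 2 morphemes


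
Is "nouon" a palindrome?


Word: "nouon"
Reversed: "nouon"
Forward == Backward? nouon == nouon
Palindrome = Yes


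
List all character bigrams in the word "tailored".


Word: "tailored" (length 8)
Number of bigrams = 8 - 2 + 1 = 7
  Position 0: "ta"
  Position 1: "ai"
  Position 2: "il"
  Position 3: "lo"
  Position 4: "or"
  Position 5: "re"
  Position 6: "ed"
Bigrams = "ta", "ai", "il", "lo", "or", "re", "ed"


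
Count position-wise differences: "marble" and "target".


Comparing character by character (same length = 6):
  Pos 0: 'm' vs 't' !=
  Pos 1: 'a' vs 'a' =
  Pos 2: 'r' vs 'r' =
  Pos 3: 'b' vs 'g' !=
  Pos 4: 'l' vs 'e' !=
  Pos 5: 'e' vs 't' !=
Hamming distance = 4


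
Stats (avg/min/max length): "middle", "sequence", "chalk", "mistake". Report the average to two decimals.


Lengths: "middle"=6, "sequence"=8, "chalk"=5, "mistake"=7
Sum = 26, Count = 4
Average = 26/4 = 6.50
= avg=6.50, min=5, max=8


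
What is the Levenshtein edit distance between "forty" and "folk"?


Word 1: "forty" (length 5)
Word 2: "folk" (length 4)
One optimal edit sequence (insert/delete/substitute each cost 1):
  1. keep 'f'
  2. keep 'o'
  3. delete 'r'  (+1)
  4. substitute 't' -> 'l'  (+1)
  5. substitute 'y' -> 'k'  (+1)
Total edit operations: 3
Edit distance = 3


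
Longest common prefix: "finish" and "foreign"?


Word 1: "finish"
Word 2: "foreign"
Comparing from start:
  Pos 0: 'f' == 'f'
  Pos 1: 'i' != 'o' (stop)
LCP = "f" (length 1)


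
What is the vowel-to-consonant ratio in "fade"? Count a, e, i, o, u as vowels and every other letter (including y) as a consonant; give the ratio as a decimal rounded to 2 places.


Word: "fade"
Vowels (a,e,i,o,u): 2
Consonants: 2
Ratio = 2/2
= 1.00


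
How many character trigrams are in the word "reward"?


Word: "reward" (length 6)
Number of 3-grams = length - 3 + 1 = 6 - 3 + 1
= 4


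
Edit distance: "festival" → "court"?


Word 1: "festival" (length 8)
Word 2: "court" (length 5)
One optimal edit sequence (insert/delete/substitute each cost 1):
  1. delete 'f'  (+1)
  2. delete 'e'  (+1)
  3. delete 's'  (+1)
  4. substitute 't' -> 'c'  (+1)
  5. substitute 'i' -> 'o'  (+1)
  6. substitute 'v' -> 'u'  (+1)
  7. substitute 'a' -> 'r'  (+1)
  8. substitute 'l' -> 't'  (+1)
Total edit operations: 8
Edit distance = 8


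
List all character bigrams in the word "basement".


Word: "basement" (length 8)
Number of bigrams = 8 - 2 + 1 = 7
  Position 0: "ba"
  Position 1: "as"
  Position 2: "se"
  Position 3: "em"
  Position 4: "me"
  Position 5: "en"
  Position 6: "nt"
Bigrams = "ba", "as", "se", "em", "me", "en", "nt"


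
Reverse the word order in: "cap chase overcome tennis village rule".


Original: "cap chase overcome tennis village rule"
Words (1..n): cap | chase | overcome | tennis | village | rule
Reversed (n..1): rule | village | tennis | overcome | chase | cap
Result = "rule village tennis overcome chase cap"


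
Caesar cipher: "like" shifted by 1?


Word: "like"
Shift: 1
Each letter → (letter + shift) mod 26:
  'l' (11) + 1 = 12 → 'm'
  'i' (8) + 1 = 9 → 'j'
  'k' (10) + 1 = 11 → 'l'
  'e' (4) + 1 = 5 → 'f'
Result = "mjlf"


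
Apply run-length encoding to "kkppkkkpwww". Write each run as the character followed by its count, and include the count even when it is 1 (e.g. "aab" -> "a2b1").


String: "kkppkkkpwww"
Scanning for consecutive runs:
  'k' x 2
  'p' x 2
  'k' x 3
  'p' x 1
  'w' x 3
RLE = "k2p2k3p1w3"


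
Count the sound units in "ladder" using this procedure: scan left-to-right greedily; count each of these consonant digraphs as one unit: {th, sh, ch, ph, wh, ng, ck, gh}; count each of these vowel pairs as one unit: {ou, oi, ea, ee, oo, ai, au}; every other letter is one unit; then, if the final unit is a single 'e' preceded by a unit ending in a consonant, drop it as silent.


Word: "ladder" (6 letters)
Left-to-right scan:
  (1) 'l' (letter)
  (2) 'a' (letter)
  (3) 'd' (letter)
  (4) 'd' (letter)
  (5) 'e' (letter)
  (6) 'r' (letter)
Units from scan: 6
Sound units = 6 units


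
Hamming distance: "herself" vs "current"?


Comparing character by character (same length = 7):
  Pos 0: 'h' vs 'c' !=
  Pos 1: 'e' vs 'u' !=
  Pos 2: 'r' vs 'r' =
  Pos 3: 's' vs 'r' !=
  Pos 4: 'e' vs 'e' =
  Pos 5: 'l' vs 'n' !=
  Pos 6: 'f' vs 't' !=
Hamming distance = 5


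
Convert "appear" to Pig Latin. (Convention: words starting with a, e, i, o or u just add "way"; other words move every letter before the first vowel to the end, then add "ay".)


Word: "appear"
Starts with vowel → add 'way'
Pig Latin = "appearway"


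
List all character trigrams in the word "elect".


Word: "elect" (length 5)
Number of trigrams = 5 - 3 + 1 = 3
  Position 0: "ele"
  Position 1: "lec"
  Position 2: "ect"
Trigrams = "ele", "lec", "ect"


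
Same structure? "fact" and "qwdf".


Pattern of "fact": [0, 1, 2, 3]
Pattern of "qwdf": [0, 1, 2, 3]
Patterns match
Same pattern = Yes


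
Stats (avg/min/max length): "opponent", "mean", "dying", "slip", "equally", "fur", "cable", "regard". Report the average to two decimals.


Lengths: "opponent"=8, "mean"=4, "dying"=5, "slip"=4, "equally"=7, "fur"=3, "cable"=5, "regard"=6
Sum = 42, Count = 8
Average = 42/8 = 5.25
= avg=5.25, min=3, max=8


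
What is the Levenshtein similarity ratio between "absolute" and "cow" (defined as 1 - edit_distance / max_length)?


Word 1: "absolute" (length 8)
Word 2: "cow" (length 3)
One optimal edit sequence:
  1. delete 'a'  (+1)
  2. delete 'b'  (+1)
  3. substitute 's' -> 'c'  (+1)
  4. keep 'o'
  5. delete 'l'  (+1)
  6. delete 'u'  (+1)
  7. delete 't'  (+1)
  8. substitute 'e' -> 'w'  (+1)
Edit distance = 7
Max length = max(8, 3) = 8
Similarity = 1 - 7/8
= 0.1250


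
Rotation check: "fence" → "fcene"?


Word: "fence", Candidate: "fcene"
Method: check if candidate is substring of word+word
"fencefence" contains "fcene"? No
Is rotation = No


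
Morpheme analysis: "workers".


Word: "workers"
Morphemes: work | -er | -s
Each morpheme carries meaning
= 3 morphemes


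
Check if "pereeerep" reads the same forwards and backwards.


Word: "pereeerep"
Reversed: "pereeerep"
Forward == Backward? pereeerep == pereeerep
Palindrome = Yes


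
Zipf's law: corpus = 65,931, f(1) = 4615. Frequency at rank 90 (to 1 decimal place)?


Zipf's law: f(r) = f(1) / r
f(1) = 4615
f(90) = 4615 / 90
= 51.3 occurrences


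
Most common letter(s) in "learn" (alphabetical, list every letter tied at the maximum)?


Word: "learn"
Letter counts:
  'a': 1
  'e': 1
  'l': 1
  'n': 1
  'r': 1
Maximum count = 1
Most frequent = 'a', 'e', 'l', 'n', 'r' (1 time each)


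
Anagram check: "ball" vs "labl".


Word 1: "ball" → sorted: abll
Word 2: "labl" → sorted: abll
Same letters? abll == abll
Anagram = Yes


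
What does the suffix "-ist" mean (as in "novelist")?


Suffix: -ist
As in: novelist -> novel + -ist
Meaning = one who practices


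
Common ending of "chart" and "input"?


Word 1: "chart"
Word 2: "input"
Comparing from end:
  Pos -1: 't' == 't'
  Pos -2: 'r' != 'u' (stop)
LCS = "t" (length 1)


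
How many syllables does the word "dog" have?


Word: "dog"
Syllable breakdown: dog
Counting: 1 part
= 1 syllable


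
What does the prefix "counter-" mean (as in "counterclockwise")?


Prefix: counter-
As in: counterclockwise -> counter- + clockwise
Meaning = against / opposite


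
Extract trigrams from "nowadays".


Word: "nowadays" (length 8)
Number of trigrams = 8 - 3 + 1 = 6
  Position 0: "now"
  Position 1: "owa"
  Position 2: "wad"
  Position 3: "ada"
  Position 4: "day"
  Position 5: "ays"
Trigrams = "now", "owa", "wad", "ada", "day", "ays"


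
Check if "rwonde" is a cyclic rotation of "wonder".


Word: "wonder", Candidate: "rwonde"
Method: check if candidate is substring of word+word
"wonderwonder" contains "rwonde"? Yes
Is rotation = Yes


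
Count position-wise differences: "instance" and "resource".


Comparing character by character (same length = 8):
  Pos 0: 'i' vs 'r' !=
  Pos 1: 'n' vs 'e' !=
  Pos 2: 's' vs 's' =
  Pos 3: 't' vs 'o' !=
  Pos 4: 'a' vs 'u' !=
  Pos 5: 'n' vs 'r' !=
  Pos 6: 'c' vs 'c' =
  Pos 7: 'e' vs 'e' =
Hamming distance = 5


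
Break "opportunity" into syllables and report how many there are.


Word: "opportunity"
Syllable breakdown: op | por | tu | ni | ty
Counting: 5 parts
= 5 syllables


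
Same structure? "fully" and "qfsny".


Pattern of "fully": [0, 1, 2, 2, 3]
Pattern of "qfsny": [0, 1, 2, 3, 4]
Patterns do not match
Same pattern = No


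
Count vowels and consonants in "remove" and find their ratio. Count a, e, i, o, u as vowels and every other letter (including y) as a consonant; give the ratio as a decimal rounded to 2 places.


Word: "remove"
Vowels (a,e,i,o,u): 3
Consonants: 3
Ratio = 3/3
= 1.00


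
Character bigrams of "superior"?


Word: "superior" (length 8)
Number of bigrams = 8 - 2 + 1 = 7
  Position 0: "su"
  Position 1: "up"
  Position 2: "pe"
  Position 3: "er"
  Position 4: "ri"
  Position 5: "io"
  Position 6: "or"
Bigrams = "su", "up", "pe", "er", "ri", "io", "or"


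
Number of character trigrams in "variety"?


Word: "variety" (length 7)
Number of 3-grams = length - 3 + 1 = 7 - 3 + 1
= 5


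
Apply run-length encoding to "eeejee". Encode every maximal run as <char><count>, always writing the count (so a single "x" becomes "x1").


String: "eeejee"
Scanning for consecutive runs:
  'e' x 3
  'j' x 1
  'e' x 2
RLE = "e3j1e2"


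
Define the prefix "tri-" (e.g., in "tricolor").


Prefix: tri-
Example: tricolor = tri- + color
Meaning = three


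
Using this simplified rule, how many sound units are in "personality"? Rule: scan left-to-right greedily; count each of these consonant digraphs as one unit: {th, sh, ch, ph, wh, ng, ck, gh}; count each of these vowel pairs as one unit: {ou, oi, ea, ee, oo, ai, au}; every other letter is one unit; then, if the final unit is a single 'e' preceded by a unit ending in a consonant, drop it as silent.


Word: "personality" (11 letters)
Left-to-right scan:
  [1] 'p' (letter)
  [2] 'e' (letter)
  [3] 'r' (letter)
  [4] 's' (letter)
  [5] 'o' (letter)
  [6] 'n' (letter)
  [7] 'a' (letter)
  [8] 'l' (letter)
  [9] 'i' (letter)
  [10] 't' (letter)
  [11] 'y' (letter)
Units from scan: 11
Sound units = 11 units


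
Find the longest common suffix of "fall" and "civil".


Word 1: "fall"
Word 2: "civil"
Comparing from end:
  Pos -1: 'l' == 'l'
  Pos -2: 'l' != 'i' (stop)
LCS = "l" (length 1)


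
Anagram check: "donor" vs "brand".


Word 1: "donor" → sorted: dnoor
Word 2: "brand" → sorted: abdnr
Same letters? dnoor != abdnr
Anagram = No


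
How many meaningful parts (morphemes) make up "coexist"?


Word: "coexist"
Morphemes: co- + exist
Each morpheme carries meaning
= 2 morphemes


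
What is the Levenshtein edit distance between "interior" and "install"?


Word 1: "interior" (length 8)
Word 2: "install" (length 7)
One optimal edit sequence (insert/delete/substitute each cost 1):
  1. keep 'i'
  2. keep 'n'
  3. delete 't'  (+1)
  4. substitute 'e' -> 's'  (+1)
  5. substitute 'r' -> 't'  (+1)
  6. substitute 'i' -> 'a'  (+1)
  7. substitute 'o' -> 'l'  (+1)
  8. substitute 'r' -> 'l'  (+1)
Total edit operations: 6
Edit distance = 6


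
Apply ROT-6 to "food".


Word: "food"
Shift: 6
Each letter → (letter + shift) mod 26:
  'f' (5) + 6 = 11 → 'l'
  'o' (14) + 6 = 20 → 'u'
  'o' (14) + 6 = 20 → 'u'
  'd' (3) + 6 = 9 → 'j'
Result = "luuj"


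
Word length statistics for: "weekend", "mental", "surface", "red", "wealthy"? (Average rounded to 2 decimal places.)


Lengths: "weekend"=7, "mental"=6, "surface"=7, "red"=3, "wealthy"=7
Sum = 30, Count = 5
Average = 30/5 = 6.00
= avg=6.00, min=3, max=7


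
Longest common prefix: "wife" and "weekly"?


Word 1: "wife"
Word 2: "weekly"
Comparing from start:
  Pos 0: 'w' == 'w'
  Pos 1: 'i' != 'e' (stop)
LCP = "w" (length 1)


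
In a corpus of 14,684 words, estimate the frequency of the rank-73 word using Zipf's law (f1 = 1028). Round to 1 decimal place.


Zipf's law: f(r) = f(1) / r
f(1) = 1028
f(73) = 1028 / 73
= 14.1 occurrences


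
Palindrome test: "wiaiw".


Word: "wiaiw"
Reversed: "wiaiw"
Forward == Backward? wiaiw == wiaiw
Palindrome = Yes


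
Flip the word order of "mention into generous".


Original: "mention into generous"
Words (1..n): mention | into | generous
Reversed (n..1): generous | into | mention
Result = "generous into mention"


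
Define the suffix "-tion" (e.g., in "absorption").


Suffix: -tion
Example: absorption = absorb + -tion, with a spelling change
Meaning = act or process


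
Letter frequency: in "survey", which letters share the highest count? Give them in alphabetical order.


Word: "survey"
Letter counts:
  'e': 1
  'r': 1
  's': 1
  'u': 1
  'v': 1
  'y': 1
Maximum count = 1
Most frequent = 'e', 'r', 's', 'u', 'v', 'y' (1 time each)


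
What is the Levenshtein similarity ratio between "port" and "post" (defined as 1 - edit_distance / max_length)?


Word 1: "port" (length 4)
Word 2: "post" (length 4)
One optimal edit sequence:
  1. keep 'p'
  2. keep 'o'
  3. substitute 'r' -> 's'  (+1)
  4. keep 't'
Edit distance = 1
Max length = max(4, 4) = 4
Similarity = 1 - 1/4
= 0.7500


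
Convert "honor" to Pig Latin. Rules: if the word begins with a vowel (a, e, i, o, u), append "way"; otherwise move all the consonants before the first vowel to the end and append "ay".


Word: "honor"
Starts with consonant(s) → move to end, add 'ay'
Consonant cluster: "h"
Pig Latin = "onorhay"


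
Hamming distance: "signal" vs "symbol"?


Comparing character by character (same length = 6):
  Pos 0: 's' vs 's' =
  Pos 1: 'i' vs 'y' !=
  Pos 2: 'g' vs 'm' !=
  Pos 3: 'n' vs 'b' !=
  Pos 4: 'a' vs 'o' !=
  Pos 5: 'l' vs 'l' =
Hamming distance = 4


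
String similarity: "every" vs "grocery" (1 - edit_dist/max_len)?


Word 1: "every" (length 5)
Word 2: "grocery" (length 7)
One optimal edit sequence:
  1. insert 'g'  (+1)
  2. insert 'r'  (+1)
  3. substitute 'e' -> 'o'  (+1)
  4. substitute 'v' -> 'c'  (+1)
  5. keep 'e'
  6. keep 'r'
  7. keep 'y'
Edit distance = 4
Max length = max(5, 7) = 7
Similarity = 1 - 4/7
= 0.4286


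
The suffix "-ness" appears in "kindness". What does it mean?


Suffix: -ness
Example: kindness (kind + -ness)
Meaning = state of being


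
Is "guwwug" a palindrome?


Word: "guwwug"
Reversed: "guwwug"
Forward == Backward? guwwug == guwwug
Palindrome = Yes


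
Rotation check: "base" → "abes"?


Word: "base", Candidate: "abes"
Method: check if candidate is substring of word+word
"basebase" contains "abes"? No
Is rotation = No


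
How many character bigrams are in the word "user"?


Word: "user" (length 4)
Number of 2-grams = length - 2 + 1 = 4 - 2 + 1
= 3


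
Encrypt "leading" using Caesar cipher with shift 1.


Word: "leading"
Shift: 1
Each letter → (letter + shift) mod 26:
  'l' (11) + 1 = 12 → 'm'
  'e' (4) + 1 = 5 → 'f'
  'a' (0) + 1 = 1 → 'b'
  'd' (3) + 1 = 4 → 'e'
  'i' (8) + 1 = 9 → 'j'
  'n' (13) + 1 = 14 → 'o'
  'g' (6) + 1 = 7 → 'h'
Result = "mfbejoh"


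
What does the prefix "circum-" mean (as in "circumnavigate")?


Prefix: circum-
As in: circumnavigate -> circum- + navigate
Meaning = around


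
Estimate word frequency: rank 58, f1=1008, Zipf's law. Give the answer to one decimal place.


Zipf's law: f(r) = f(1) / r
f(1) = 1008
f(58) = 1008 / 58
= 17.4 occurrences


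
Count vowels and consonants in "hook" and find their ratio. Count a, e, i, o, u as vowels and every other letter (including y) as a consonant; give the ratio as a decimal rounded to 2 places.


Word: "hook"
Vowels (a,e,i,o,u): 2
Consonants: 2
Ratio = 2/2
= 1.00


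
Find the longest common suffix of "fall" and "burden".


Word 1: "fall"
Word 2: "burden"
Comparing from end:
  Pos -1: 'l' != 'n' (stop)
LCS = "" (length 0)


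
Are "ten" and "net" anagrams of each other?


Word 1: "ten" → sorted: ent
Word 2: "net" → sorted: ent
Same letters? ent == ent
Anagram = Yes


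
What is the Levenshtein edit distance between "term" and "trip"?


Word 1: "term" (length 4)
Word 2: "trip" (length 4)
One optimal edit sequence (insert/delete/substitute each cost 1):
  1. keep 't'
  2. substitute 'e' -> 'r'  (+1)
  3. substitute 'r' -> 'i'  (+1)
  4. substitute 'm' -> 'p'  (+1)
Total edit operations: 3
Edit distance = 3


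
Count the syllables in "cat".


Word: "cat"
Syllable breakdown: cat
Counting: 1 part
= 1 syllable


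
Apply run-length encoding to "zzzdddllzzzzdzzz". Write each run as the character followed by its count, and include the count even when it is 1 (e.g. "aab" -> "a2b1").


String: "zzzdddllzzzzdzzz"
Scanning for consecutive runs:
  'z' x 3
  'd' x 3
  'l' x 2
  'z' x 4
  'd' x 1
  'z' x 3
RLE = "z3d3l2z4d1z3"


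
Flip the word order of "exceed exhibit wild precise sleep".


Original: "exceed exhibit wild precise sleep"
Words (1..n): exceed | exhibit | wild | precise | sleep
Reversed (n..1): sleep | precise | wild | exhibit | exceed
Result = "sleep precise wild exhibit exceed"


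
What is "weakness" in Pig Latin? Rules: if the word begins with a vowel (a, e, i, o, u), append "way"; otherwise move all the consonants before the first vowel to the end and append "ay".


Word: "weakness"
Starts with consonant(s) → move to end, add 'ay'
Consonant cluster: "w"
Pig Latin = "eaknessway"


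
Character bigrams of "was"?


Word: "was" (length 3)
Number of bigrams = 3 - 2 + 1 = 2
  Position 0: "wa"
  Position 1: "as"
Bigrams = "wa", "as"


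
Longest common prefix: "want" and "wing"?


Word 1: "want"
Word 2: "wing"
Comparing from start:
  Pos 0: 'w' == 'w'
  Pos 1: 'a' != 'i' (stop)
LCP = "w" (length 1)


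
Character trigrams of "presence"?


Word: "presence" (length 8)
Number of trigrams = 8 - 3 + 1 = 6
  Position 0: "pre"
  Position 1: "res"
  Position 2: "ese"
  Position 3: "sen"
  Position 4: "enc"
  Position 5: "nce"
Trigrams = "pre", "res", "ese", "sen", "enc", "nce"


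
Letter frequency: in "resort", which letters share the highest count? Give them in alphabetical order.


Word: "resort"
Letter counts:
  'e': 1
  'o': 1
  'r': 2
  's': 1
  't': 1
Maximum count = 2
Most frequent = 'r' (2 times each)


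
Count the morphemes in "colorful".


Word: "colorful"
Morphemes: color + -ful
Each morpheme carries meaning
= 2 morphemes


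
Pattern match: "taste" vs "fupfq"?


Pattern of "taste": [0, 1, 2, 0, 3]
Pattern of "fupfq": [0, 1, 2, 0, 3]
Patterns match
Same pattern = Yes


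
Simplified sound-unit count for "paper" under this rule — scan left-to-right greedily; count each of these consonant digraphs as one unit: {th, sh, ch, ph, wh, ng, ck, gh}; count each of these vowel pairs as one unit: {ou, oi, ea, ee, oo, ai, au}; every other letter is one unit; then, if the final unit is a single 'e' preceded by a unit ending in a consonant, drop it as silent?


Word: "paper" (5 letters)
Left-to-right scan:
  (1) 'p' (letter)
  (2) 'a' (letter)
  (3) 'p' (letter)
  (4) 'e' (letter)
  (5) 'r' (letter)
Units from scan: 5
Sound units = 5 units


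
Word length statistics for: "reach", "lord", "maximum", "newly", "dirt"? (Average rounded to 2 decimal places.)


Lengths: "reach"=5, "lord"=4, "maximum"=7, "newly"=5, "dirt"=4
Sum = 25, Count = 5
Average = 25/5 = 5.00
= avg=5.00, min=4, max=7


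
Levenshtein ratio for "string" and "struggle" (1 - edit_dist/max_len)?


Word 1: "string" (length 6)
Word 2: "struggle" (length 8)
One optimal edit sequence:
  1. keep 's'
  2. keep 't'
  3. keep 'r'
  4. substitute 'i' -> 'u'  (+1)
  5. substitute 'n' -> 'g'  (+1)
  6. keep 'g'
  7. insert 'l'  (+1)
  8. insert 'e'  (+1)
Edit distance = 4
Max length = max(6, 8) = 8
Similarity = 1 - 4/8
= 0.5000


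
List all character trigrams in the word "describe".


Word: "describe" (length 8)
Number of trigrams = 8 - 3 + 1 = 6
  Position 0: "des"
  Position 1: "esc"
  Position 2: "scr"
  Position 3: "cri"
  Position 4: "rib"
  Position 5: "ibe"
Trigrams = "des", "esc", "scr", "cri", "rib", "ibe"


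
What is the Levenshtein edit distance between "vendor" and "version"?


Word 1: "vendor" (length 6)
Word 2: "version" (length 7)
One optimal edit sequence (insert/delete/substitute each cost 1):
  1. keep 'v'
  2. keep 'e'
  3. insert 'r'  (+1)
  4. substitute 'n' -> 's'  (+1)
  5. substitute 'd' -> 'i'  (+1)
  6. keep 'o'
  7. substitute 'r' -> 'n'  (+1)
Total edit operations: 4
Edit distance = 4


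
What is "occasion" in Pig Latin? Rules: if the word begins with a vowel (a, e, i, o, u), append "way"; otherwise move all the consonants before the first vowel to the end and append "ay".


Word: "occasion"
Starts with vowel → add 'way'
Pig Latin = "occasionway"


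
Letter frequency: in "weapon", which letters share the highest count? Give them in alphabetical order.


Word: "weapon"
Letter counts:
  'a': 1
  'e': 1
  'n': 1
  'o': 1
  'p': 1
  'w': 1
Maximum count = 1
Most frequent = 'a', 'e', 'n', 'o', 'p', 'w' (1 time each)


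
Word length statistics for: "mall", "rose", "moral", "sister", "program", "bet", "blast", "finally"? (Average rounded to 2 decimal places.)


Lengths: "mall"=4, "rose"=4, "moral"=5, "sister"=6, "program"=7, "bet"=3, "blast"=5, "finally"=7
Sum = 41, Count = 8
Average = 41/8 = 5.13
= avg=5.13, min=3, max=7


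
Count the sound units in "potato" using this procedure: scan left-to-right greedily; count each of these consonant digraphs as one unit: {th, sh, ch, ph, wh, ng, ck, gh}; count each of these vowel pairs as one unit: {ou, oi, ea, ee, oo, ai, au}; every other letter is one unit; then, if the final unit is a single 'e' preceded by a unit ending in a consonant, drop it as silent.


Word: "potato" (6 letters)
Left-to-right scan:
  1. 'p' (letter)
  2. 'o' (letter)
  3. 't' (letter)
  4. 'a' (letter)
  5. 't' (letter)
  6. 'o' (letter)
Units from scan: 6
Sound units = 6 units


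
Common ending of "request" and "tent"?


Word 1: "request"
Word 2: "tent"
Comparing from end:
  Pos -1: 't' == 't'
  Pos -2: 's' != 'n' (stop)
LCS = "t" (length 1)


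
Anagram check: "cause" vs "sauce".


Word 1: "cause" → sorted: acesu
Word 2: "sauce" → sorted: acesu
Same letters? acesu == acesu
Anagram = Yes


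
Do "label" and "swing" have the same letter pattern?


Pattern of "label": [0, 1, 2, 3, 0]
Pattern of "swing": [0, 1, 2, 3, 4]
Patterns do not match
Same pattern = No


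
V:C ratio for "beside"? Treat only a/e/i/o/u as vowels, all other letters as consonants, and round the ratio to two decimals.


Word: "beside"
Vowels (a,e,i,o,u): 3
Consonants: 3
Ratio = 3/3
= 1.00


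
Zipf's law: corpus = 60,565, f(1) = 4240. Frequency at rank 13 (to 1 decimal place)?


Zipf's law: f(r) = f(1) / r
f(1) = 4240
f(13) = 4240 / 13
= 326.2 occurrences


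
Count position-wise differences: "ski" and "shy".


Comparing character by character (same length = 3):
  Pos 0: 's' vs 's' =
  Pos 1: 'k' vs 'h' !=
  Pos 2: 'i' vs 'y' !=
Hamming distance = 2


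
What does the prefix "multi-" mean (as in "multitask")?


Prefix: multi-
Example: multitask (multi- + task)
Meaning = many


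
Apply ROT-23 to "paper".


Word: "paper"
Shift: 23
Each letter → (letter + shift) mod 26:
  'p' (15) + 23 = 12 → 'm'
  'a' (0) + 23 = 23 → 'x'
  'p' (15) + 23 = 12 → 'm'
  'e' (4) + 23 = 1 → 'b'
  'r' (17) + 23 = 14 → 'o'
Result = "mxmbo"


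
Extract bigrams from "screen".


Word: "screen" (length 6)
Number of bigrams = 6 - 2 + 1 = 5
  Position 0: "sc"
  Position 1: "cr"
  Position 2: "re"
  Position 3: "ee"
  Position 4: "en"
Bigrams = "sc", "cr", "re", "ee", "en"


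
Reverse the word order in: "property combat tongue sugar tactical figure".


Original: "property combat tongue sugar tactical figure"
Words (1..n): property | combat | tongue | sugar | tactical | figure
Reversed (n..1): figure | tactical | sugar | tongue | combat | property
Result = "figure tactical sugar tongue combat property"


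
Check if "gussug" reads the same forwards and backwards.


Word: "gussug"
Reversed: "gussug"
Forward == Backward? gussug == gussug
Palindrome = Yes


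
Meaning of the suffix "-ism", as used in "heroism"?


Suffix: -ism
As in: heroism -> hero + -ism
Meaning = belief / practice


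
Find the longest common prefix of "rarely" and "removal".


Word 1: "rarely"
Word 2: "removal"
Comparing from start:
  Pos 0: 'r' == 'r'
  Pos 1: 'a' != 'e' (stop)
LCP = "r" (length 1)


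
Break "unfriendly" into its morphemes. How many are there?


Word: "unfriendly"
Morphemes: un- / friend / -ly
Each morpheme carries meaning
= 3 morphemes


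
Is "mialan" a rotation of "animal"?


Word: "animal", Candidate: "mialan"
Method: check if candidate is substring of word+word
"animalanimal" contains "mialan"? No
Is rotation = No


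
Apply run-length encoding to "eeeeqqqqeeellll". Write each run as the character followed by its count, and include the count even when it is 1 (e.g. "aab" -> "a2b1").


String: "eeeeqqqqeeellll"
Scanning for consecutive runs:
  'e' x 4
  'q' x 4
  'e' x 3
  'l' x 4
RLE = "e4q4e3l4"


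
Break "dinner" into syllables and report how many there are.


Word: "dinner"
Syllable breakdown: din-ner
Counting: 2 parts
= 2 syllables


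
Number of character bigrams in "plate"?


Word: "plate" (length 5)
Number of 2-grams = length - 2 + 1 = 5 - 2 + 1
= 4


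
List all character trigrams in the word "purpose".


Word: "purpose" (length 7)
Number of trigrams = 7 - 3 + 1 = 5
  Position 0: "pur"
  Position 1: "urp"
  Position 2: "rpo"
  Position 3: "pos"
  Position 4: "ose"
Trigrams = "pur", "urp", "rpo", "pos", "ose"
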